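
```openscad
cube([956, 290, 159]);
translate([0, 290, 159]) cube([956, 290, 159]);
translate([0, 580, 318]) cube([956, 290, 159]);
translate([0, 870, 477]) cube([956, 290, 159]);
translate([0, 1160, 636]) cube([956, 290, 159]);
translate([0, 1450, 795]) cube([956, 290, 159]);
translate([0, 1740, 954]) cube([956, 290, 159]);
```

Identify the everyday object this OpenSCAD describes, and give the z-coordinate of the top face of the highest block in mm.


A staircase. The total rise is 1113 mm.

7 identical blocks, each offset up and back from the previous — a staircase. Each step is 159 mm tall and there are 7 of them, so the total rise is 7 × 159 = 1113 mm.


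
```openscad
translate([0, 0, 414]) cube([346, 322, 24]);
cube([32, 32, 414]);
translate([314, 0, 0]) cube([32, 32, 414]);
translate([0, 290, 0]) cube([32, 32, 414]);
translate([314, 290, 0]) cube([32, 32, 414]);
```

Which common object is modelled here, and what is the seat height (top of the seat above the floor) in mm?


A stool. The seat height is 438 mm.

A 346×322×24 slab at z = 414 on four corner posts — a stool. The seat top is 414 + 24 = 438 mm.


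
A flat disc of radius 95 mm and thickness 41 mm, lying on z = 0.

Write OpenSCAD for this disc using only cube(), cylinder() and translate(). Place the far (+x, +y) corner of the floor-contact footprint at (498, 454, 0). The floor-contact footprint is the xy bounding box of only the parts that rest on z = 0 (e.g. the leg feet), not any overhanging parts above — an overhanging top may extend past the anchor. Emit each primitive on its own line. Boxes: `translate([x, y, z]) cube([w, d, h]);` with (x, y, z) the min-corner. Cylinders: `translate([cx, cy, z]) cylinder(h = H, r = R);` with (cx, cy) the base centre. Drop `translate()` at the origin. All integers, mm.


translate([403, 359, 0]) cylinder(h = 41, r = 95);


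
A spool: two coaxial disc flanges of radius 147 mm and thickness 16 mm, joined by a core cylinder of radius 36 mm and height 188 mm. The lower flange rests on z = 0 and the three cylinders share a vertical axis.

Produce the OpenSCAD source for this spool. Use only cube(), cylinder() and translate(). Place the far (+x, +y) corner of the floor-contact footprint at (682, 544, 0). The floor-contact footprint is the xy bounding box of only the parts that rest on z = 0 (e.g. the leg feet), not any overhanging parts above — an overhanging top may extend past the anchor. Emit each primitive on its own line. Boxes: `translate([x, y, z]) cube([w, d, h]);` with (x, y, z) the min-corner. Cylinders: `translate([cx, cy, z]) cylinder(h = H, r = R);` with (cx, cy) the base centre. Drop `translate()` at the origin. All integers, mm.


translate([535, 397, 0]) cylinder(h = 16, r = 147);
translate([535, 397, 16]) cylinder(h = 188, r = 36);
translate([535, 397, 204]) cylinder(h = 16, r = 147);


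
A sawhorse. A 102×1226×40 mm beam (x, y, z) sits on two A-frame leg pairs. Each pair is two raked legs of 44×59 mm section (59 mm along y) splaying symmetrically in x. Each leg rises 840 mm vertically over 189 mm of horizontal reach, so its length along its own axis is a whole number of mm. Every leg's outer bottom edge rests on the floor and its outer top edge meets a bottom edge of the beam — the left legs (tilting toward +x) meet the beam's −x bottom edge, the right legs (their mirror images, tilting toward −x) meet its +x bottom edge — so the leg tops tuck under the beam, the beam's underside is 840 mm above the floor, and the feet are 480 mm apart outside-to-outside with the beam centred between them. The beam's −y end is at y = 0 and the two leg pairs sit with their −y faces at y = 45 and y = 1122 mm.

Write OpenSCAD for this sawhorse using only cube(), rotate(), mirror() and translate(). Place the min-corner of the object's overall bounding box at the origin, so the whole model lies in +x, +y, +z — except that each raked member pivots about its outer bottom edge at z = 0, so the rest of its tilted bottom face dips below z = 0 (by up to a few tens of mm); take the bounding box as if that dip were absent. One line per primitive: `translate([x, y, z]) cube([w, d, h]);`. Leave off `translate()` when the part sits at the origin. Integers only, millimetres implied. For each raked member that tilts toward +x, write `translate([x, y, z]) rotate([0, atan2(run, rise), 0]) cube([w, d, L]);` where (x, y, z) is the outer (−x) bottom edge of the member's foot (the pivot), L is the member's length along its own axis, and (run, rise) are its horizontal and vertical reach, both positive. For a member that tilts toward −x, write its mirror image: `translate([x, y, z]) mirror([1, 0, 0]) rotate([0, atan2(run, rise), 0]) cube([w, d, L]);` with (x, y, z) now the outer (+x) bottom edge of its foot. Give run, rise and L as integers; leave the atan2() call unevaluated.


// leg length = √(189² + 840²) = 861
// right-leg outer foot x = 2·189 + 102 = 480
// beam min-corner = (189, 0, 840)
translate([189, 0, 840]) cube([102, 1226, 40]);
translate([0, 45, 0]) rotate([0, atan2(189, 840), 0]) cube([44, 59, 861]);
translate([480, 45, 0]) mirror([1, 0, 0]) rotate([0, atan2(189, 840), 0]) cube([44, 59, 861]);
translate([0, 1122, 0]) rotate([0, atan2(189, 840), 0]) cube([44, 59, 861]);
translate([480, 1122, 0]) mirror([1, 0, 0]) rotate([0, atan2(189, 840), 0]) cube([44, 59, 861]);


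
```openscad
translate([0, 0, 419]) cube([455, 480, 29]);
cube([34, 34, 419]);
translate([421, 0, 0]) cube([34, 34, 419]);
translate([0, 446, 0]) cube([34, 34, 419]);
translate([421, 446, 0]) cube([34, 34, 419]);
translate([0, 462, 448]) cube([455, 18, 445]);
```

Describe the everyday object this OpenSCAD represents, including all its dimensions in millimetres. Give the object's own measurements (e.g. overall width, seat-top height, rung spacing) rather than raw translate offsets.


A chair. The seat is a 455×480×29 mm slab with its top at z = 448 mm, on four 34×34 mm corner legs (flush with the seat edges, standing on z = 0). A flat backrest 18 mm thick, 445 mm tall, spans the full seat width and rises from the seat top along its +y edge, rear face flush with the rear of the seat.


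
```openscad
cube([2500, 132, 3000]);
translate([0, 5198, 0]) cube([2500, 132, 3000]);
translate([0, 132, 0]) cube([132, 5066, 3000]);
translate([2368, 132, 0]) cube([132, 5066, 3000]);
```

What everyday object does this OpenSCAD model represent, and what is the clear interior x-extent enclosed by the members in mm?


A house (or room) frame. The interior width is 2236 mm.

Four 3000 mm walls enclosing a rectangle with no floor or roof — a room or house frame. Outside width is 2500 mm and wall thickness is 132 mm, so the interior width is 2500 − 2 × 132 = 2236 mm.


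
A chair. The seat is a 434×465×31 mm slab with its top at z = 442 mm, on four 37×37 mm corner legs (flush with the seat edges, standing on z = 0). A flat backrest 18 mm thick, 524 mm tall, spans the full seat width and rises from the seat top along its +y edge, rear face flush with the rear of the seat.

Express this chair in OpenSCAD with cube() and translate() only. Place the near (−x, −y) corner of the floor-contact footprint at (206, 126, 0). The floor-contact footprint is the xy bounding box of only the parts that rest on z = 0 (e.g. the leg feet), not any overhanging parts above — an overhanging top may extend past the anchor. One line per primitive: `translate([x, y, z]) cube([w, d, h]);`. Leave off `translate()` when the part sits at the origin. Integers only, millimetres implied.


// leg_h = 442 - 31 = 411
translate([206, 126, 411]) cube([434, 465, 31]);
translate([206, 126, 0]) cube([37, 37, 411]);
translate([603, 126, 0]) cube([37, 37, 411]);
translate([206, 554, 0]) cube([37, 37, 411]);
translate([603, 554, 0]) cube([37, 37, 411]);
translate([206, 573, 442]) cube([434, 18, 524]);


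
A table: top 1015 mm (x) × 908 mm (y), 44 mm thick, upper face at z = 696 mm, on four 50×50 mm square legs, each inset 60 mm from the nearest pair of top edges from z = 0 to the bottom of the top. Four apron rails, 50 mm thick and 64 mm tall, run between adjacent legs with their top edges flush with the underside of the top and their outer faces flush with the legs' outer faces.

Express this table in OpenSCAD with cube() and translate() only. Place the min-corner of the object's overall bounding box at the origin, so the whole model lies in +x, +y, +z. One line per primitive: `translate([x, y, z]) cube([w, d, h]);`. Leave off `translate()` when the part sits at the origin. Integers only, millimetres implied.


translate([0, 0, 652]) cube([1015, 908, 44]);
translate([60, 60, 0]) cube([50, 50, 652]);
translate([905, 60, 0]) cube([50, 50, 652]);
translate([60, 798, 0]) cube([50, 50, 652]);
translate([905, 798, 0]) cube([50, 50, 652]);
translate([110, 60, 588]) cube([795, 50, 64]);
translate([110, 798, 588]) cube([795, 50, 64]);
translate([60, 110, 588]) cube([50, 688, 64]);
translate([905, 110, 588]) cube([50, 688, 64]);


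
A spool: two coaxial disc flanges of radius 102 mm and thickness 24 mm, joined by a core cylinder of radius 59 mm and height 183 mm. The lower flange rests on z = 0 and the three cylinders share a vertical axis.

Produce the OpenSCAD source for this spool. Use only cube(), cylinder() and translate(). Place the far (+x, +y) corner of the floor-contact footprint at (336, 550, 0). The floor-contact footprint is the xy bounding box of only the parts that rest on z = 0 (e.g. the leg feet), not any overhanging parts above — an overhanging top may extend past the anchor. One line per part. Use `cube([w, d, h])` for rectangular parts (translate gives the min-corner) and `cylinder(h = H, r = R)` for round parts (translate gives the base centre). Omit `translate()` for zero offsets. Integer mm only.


translate([234, 448, 0]) cylinder(h = 24, r = 102);
translate([234, 448, 24]) cylinder(h = 183, r = 59);
translate([234, 448, 207]) cylinder(h = 24, r = 102);


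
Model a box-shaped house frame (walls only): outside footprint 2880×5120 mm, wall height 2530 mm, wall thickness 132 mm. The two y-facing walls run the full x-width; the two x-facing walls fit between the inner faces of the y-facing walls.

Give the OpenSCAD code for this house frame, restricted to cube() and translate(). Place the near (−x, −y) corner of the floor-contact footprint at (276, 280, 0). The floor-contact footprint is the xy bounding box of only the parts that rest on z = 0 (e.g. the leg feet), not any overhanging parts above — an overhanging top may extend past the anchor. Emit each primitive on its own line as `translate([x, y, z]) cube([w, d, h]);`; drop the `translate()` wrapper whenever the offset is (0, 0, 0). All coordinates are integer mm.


translate([276, 280, 0]) cube([2880, 132, 2530]);
translate([276, 5268, 0]) cube([2880, 132, 2530]);
translate([276, 412, 0]) cube([132, 4856, 2530]);
translate([3024, 412, 0]) cube([132, 4856, 2530]);


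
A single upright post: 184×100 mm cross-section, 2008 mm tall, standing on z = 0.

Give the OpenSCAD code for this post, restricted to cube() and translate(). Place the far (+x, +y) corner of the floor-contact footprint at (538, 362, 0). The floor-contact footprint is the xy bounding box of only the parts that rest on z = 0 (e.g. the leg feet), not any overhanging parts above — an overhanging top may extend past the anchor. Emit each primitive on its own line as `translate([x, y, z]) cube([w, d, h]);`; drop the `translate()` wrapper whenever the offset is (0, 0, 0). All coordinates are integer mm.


translate([354, 262, 0]) cube([184, 100, 2008]);


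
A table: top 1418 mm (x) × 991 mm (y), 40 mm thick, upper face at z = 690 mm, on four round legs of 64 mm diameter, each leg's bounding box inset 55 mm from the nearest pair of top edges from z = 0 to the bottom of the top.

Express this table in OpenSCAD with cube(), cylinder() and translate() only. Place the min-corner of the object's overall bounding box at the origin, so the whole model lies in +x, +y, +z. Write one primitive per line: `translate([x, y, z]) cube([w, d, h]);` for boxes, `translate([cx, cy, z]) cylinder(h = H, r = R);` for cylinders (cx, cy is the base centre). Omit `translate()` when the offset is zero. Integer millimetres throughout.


translate([0, 0, 650]) cube([1418, 991, 40]);
translate([87, 87, 0]) cylinder(h = 650, r = 32);
translate([1331, 87, 0]) cylinder(h = 650, r = 32);
translate([87, 904, 0]) cylinder(h = 650, r = 32);
translate([1331, 904, 0]) cylinder(h = 650, r = 32);


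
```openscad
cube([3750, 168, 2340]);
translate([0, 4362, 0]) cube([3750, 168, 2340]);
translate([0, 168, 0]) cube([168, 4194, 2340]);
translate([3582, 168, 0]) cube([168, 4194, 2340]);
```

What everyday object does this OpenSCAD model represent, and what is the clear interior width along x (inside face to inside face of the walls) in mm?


A house (or room) frame. The interior width is 3414 mm.

Four 2340 mm walls enclosing a rectangle with no floor or roof — a room or house frame. Outside width is 3750 mm and wall thickness is 168 mm, so the interior width is 3750 − 2 × 168 = 3414 mm.


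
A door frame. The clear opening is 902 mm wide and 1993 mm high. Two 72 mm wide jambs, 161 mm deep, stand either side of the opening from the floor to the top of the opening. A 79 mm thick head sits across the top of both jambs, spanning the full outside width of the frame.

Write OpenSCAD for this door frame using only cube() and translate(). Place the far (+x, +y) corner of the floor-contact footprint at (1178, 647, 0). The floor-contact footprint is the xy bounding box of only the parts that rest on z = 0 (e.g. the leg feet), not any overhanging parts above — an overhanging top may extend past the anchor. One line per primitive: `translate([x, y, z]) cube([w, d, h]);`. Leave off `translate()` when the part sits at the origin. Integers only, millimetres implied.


translate([132, 486, 0]) cube([72, 161, 1993]);
translate([1106, 486, 0]) cube([72, 161, 1993]);
translate([132, 486, 1993]) cube([1046, 161, 79]);


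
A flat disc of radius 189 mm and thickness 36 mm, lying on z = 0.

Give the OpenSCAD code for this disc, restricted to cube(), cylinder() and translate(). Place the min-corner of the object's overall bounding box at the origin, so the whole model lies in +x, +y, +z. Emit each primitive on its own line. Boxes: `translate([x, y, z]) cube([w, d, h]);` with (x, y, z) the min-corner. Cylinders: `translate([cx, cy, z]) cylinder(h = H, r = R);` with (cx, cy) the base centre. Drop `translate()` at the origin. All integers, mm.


translate([189, 189, 0]) cylinder(h = 36, r = 189);


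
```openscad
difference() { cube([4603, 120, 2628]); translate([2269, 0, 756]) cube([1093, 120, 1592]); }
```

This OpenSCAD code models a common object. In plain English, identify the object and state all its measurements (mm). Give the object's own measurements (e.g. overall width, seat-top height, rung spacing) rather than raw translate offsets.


A wall 4603 mm long (x), 120 mm thick (y), 2628 mm tall, with a rectangular window opening cut through it. The opening is 1093 mm wide and 1592 mm tall; its sill is at z = 756 mm and its near (−x) edge is 2269 mm from the wall's −x end. The opening passes through the full wall thickness.


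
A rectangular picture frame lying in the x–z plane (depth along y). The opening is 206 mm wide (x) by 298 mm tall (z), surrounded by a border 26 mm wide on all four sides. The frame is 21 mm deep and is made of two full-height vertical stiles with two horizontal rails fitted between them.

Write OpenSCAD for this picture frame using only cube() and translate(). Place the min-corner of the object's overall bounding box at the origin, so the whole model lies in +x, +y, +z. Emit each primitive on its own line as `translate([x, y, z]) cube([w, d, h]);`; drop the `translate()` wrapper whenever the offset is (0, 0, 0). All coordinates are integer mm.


cube([26, 21, 350]);
translate([232, 0, 0]) cube([26, 21, 350]);
translate([26, 0, 0]) cube([206, 21, 26]);
translate([26, 0, 324]) cube([206, 21, 26]);


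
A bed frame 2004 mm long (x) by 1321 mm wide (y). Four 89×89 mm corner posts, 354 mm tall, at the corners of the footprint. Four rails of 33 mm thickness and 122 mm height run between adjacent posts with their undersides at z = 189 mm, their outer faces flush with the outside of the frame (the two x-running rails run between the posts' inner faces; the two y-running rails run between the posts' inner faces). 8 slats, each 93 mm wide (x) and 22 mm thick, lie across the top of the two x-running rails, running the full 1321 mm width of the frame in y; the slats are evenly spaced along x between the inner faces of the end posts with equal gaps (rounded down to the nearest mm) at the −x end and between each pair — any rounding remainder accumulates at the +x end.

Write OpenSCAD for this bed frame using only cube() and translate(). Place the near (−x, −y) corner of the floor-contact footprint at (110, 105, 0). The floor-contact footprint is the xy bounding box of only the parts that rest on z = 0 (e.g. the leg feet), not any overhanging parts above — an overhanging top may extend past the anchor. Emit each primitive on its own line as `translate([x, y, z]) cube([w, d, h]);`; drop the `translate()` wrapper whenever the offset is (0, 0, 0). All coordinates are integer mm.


translate([110, 105, 0]) cube([89, 89, 354]);
translate([110, 1337, 0]) cube([89, 89, 354]);
translate([2025, 105, 0]) cube([89, 89, 354]);
translate([2025, 1337, 0]) cube([89, 89, 354]);
translate([199, 105, 189]) cube([1826, 33, 122]);
translate([199, 1393, 189]) cube([1826, 33, 122]);
translate([110, 194, 189]) cube([33, 1143, 122]);
translate([2081, 194, 189]) cube([33, 1143, 122]);
translate([319, 105, 311]) cube([93, 1321, 22]);
translate([532, 105, 311]) cube([93, 1321, 22]);
translate([745, 105, 311]) cube([93, 1321, 22]);
translate([958, 105, 311]) cube([93, 1321, 22]);
translate([1171, 105, 311]) cube([93, 1321, 22]);
translate([1384, 105, 311]) cube([93, 1321, 22]);
translate([1597, 105, 311]) cube([93, 1321, 22]);
translate([1810, 105, 311]) cube([93, 1321, 22]);


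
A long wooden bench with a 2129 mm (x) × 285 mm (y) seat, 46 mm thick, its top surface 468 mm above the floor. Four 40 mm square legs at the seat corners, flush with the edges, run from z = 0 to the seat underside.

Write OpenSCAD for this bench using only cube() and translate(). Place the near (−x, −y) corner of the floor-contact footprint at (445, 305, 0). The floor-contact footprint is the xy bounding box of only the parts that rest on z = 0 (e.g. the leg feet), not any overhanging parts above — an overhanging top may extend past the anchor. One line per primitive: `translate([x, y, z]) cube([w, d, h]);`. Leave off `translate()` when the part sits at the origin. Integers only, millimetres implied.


translate([445, 305, 422]) cube([2129, 285, 46]);
translate([445, 305, 0]) cube([40, 40, 422]);
translate([445, 550, 0]) cube([40, 40, 422]);
translate([2534, 305, 0]) cube([40, 40, 422]);
translate([2534, 550, 0]) cube([40, 40, 422]);


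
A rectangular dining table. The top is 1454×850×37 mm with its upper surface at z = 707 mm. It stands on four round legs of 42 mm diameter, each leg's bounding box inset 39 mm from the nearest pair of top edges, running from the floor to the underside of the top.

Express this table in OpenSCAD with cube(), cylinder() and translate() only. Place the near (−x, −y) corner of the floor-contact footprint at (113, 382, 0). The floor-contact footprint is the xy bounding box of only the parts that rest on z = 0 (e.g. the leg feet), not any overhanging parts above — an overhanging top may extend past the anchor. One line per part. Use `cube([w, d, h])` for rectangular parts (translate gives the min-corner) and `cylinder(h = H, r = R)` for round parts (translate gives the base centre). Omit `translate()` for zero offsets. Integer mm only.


translate([74, 343, 670]) cube([1454, 850, 37]);
translate([134, 403, 0]) cylinder(h = 670, r = 21);
translate([1468, 403, 0]) cylinder(h = 670, r = 21);
translate([134, 1133, 0]) cylinder(h = 670, r = 21);
translate([1468, 1133, 0]) cylinder(h = 670, r = 21);


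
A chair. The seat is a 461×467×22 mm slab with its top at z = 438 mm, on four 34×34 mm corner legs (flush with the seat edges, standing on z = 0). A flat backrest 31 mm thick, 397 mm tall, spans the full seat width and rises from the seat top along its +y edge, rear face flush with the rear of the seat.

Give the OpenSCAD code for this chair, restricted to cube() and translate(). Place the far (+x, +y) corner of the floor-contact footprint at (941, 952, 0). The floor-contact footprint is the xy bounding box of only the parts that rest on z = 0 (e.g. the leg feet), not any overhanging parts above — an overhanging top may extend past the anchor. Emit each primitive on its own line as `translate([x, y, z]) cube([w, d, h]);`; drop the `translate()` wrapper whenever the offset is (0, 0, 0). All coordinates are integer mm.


// leg_h = 438 - 22 = 416
translate([480, 485, 416]) cube([461, 467, 22]);
translate([480, 485, 0]) cube([34, 34, 416]);
translate([907, 485, 0]) cube([34, 34, 416]);
translate([480, 918, 0]) cube([34, 34, 416]);
translate([907, 918, 0]) cube([34, 34, 416]);
translate([480, 921, 438]) cube([461, 31, 397]);


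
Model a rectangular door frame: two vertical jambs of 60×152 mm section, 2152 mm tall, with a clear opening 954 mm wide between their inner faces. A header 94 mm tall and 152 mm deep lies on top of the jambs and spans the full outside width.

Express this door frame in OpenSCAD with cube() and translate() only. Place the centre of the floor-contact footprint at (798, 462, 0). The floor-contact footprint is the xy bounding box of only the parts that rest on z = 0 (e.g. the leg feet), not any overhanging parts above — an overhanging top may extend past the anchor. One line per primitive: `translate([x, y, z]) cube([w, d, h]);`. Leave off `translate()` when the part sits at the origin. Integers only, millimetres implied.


translate([261, 386, 0]) cube([60, 152, 2152]);
translate([1275, 386, 0]) cube([60, 152, 2152]);
translate([261, 386, 2152]) cube([1074, 152, 94]);


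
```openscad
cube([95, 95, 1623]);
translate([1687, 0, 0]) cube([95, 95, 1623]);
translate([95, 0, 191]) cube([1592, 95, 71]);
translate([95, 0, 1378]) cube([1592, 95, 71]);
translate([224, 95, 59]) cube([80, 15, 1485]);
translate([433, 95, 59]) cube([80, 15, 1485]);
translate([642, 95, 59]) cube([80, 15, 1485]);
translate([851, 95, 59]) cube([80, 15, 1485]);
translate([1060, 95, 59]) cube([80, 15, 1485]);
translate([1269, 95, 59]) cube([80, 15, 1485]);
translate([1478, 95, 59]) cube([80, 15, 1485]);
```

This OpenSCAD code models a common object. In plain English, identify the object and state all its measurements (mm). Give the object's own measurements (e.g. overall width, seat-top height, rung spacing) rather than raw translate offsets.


A fence section. Two 95×95 mm posts, 1623 mm tall, stand on the floor with a clear span of 1592 mm between their inner faces. Two horizontal rails of 95×71 mm section span the gap between the posts with their undersides at z = 191 mm and z = 1378 mm, flush with the posts' −y face. 7 pickets, each 80 mm wide, 15 mm thick and 1485 mm tall, are fixed to the +y face of the rails with their bottoms at z = 59 mm, spaced across the span with a 129 mm gap after the −x post and between neighbouring pickets and before the +x post.


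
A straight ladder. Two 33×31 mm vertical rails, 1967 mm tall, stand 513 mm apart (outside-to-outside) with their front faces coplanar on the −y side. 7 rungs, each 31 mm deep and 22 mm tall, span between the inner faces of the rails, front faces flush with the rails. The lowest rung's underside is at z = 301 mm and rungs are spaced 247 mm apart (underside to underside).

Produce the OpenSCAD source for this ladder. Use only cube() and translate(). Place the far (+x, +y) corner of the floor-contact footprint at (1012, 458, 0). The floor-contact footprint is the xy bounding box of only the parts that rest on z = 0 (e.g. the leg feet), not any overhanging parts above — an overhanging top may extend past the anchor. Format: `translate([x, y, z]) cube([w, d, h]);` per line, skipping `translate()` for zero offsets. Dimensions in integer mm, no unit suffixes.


// rung span = 513 - 2*33 = 447
// rung[k] z = 301 + k*247
translate([499, 427, 0]) cube([33, 31, 1967]);
translate([979, 427, 0]) cube([33, 31, 1967]);
translate([532, 427, 301]) cube([447, 31, 22]);
translate([532, 427, 548]) cube([447, 31, 22]);
translate([532, 427, 795]) cube([447, 31, 22]);
translate([532, 427, 1042]) cube([447, 31, 22]);
translate([532, 427, 1289]) cube([447, 31, 22]);
translate([532, 427, 1536]) cube([447, 31, 22]);
translate([532, 427, 1783]) cube([447, 31, 22]);


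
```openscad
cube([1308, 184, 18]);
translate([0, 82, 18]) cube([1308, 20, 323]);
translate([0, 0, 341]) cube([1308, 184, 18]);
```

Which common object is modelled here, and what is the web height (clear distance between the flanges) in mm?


An I-beam. The web height is 323 mm.

Two wide flanges with a thin centred web — an I-beam. Overall 359 mm minus two 18 mm flanges gives a web of 359 − 2·18 = 323 mm.


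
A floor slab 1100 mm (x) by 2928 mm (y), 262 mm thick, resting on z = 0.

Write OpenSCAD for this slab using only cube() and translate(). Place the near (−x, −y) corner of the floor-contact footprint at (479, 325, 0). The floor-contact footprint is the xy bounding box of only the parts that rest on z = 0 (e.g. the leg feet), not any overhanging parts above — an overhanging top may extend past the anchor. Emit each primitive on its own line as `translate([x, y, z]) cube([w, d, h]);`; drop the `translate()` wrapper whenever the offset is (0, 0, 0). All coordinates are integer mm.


translate([479, 325, 0]) cube([1100, 2928, 262]);


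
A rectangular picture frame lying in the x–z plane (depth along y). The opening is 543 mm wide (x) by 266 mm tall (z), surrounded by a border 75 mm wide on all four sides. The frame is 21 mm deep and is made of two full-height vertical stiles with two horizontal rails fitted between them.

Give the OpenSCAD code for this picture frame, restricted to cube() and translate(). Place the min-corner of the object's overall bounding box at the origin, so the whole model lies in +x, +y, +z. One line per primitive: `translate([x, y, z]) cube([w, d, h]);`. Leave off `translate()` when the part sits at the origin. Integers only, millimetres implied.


cube([75, 21, 416]);
translate([618, 0, 0]) cube([75, 21, 416]);
translate([75, 0, 0]) cube([543, 21, 75]);
translate([75, 0, 341]) cube([543, 21, 75]);


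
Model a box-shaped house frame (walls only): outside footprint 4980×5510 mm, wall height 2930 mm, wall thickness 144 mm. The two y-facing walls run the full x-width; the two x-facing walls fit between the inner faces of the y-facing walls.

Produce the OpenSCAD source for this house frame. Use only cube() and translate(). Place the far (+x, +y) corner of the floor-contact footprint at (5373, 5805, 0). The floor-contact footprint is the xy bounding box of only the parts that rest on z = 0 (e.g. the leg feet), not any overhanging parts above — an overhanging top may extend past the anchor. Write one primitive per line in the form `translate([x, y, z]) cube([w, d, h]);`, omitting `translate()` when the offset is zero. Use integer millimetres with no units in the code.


translate([393, 295, 0]) cube([4980, 144, 2930]);
translate([393, 5661, 0]) cube([4980, 144, 2930]);
translate([393, 439, 0]) cube([144, 5222, 2930]);
translate([5229, 439, 0]) cube([144, 5222, 2930]);


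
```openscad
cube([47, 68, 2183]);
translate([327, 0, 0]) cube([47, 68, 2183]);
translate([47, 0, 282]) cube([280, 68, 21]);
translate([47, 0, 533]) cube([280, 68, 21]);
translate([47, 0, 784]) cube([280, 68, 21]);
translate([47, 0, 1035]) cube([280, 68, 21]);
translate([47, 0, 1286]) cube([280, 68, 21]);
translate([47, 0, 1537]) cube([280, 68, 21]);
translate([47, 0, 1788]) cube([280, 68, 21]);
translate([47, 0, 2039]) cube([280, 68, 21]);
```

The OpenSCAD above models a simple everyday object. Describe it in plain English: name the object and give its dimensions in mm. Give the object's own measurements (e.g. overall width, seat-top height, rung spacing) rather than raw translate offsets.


A straight ladder. Two 47×68 mm vertical rails, 2183 mm tall, stand 374 mm apart (outside-to-outside) with their front faces coplanar on the −y side. 8 rungs, each 68 mm deep and 21 mm tall, span between the inner faces of the rails, front faces flush with the rails. The lowest rung's underside is at z = 282 mm and rungs are spaced 251 mm apart (underside to underside).


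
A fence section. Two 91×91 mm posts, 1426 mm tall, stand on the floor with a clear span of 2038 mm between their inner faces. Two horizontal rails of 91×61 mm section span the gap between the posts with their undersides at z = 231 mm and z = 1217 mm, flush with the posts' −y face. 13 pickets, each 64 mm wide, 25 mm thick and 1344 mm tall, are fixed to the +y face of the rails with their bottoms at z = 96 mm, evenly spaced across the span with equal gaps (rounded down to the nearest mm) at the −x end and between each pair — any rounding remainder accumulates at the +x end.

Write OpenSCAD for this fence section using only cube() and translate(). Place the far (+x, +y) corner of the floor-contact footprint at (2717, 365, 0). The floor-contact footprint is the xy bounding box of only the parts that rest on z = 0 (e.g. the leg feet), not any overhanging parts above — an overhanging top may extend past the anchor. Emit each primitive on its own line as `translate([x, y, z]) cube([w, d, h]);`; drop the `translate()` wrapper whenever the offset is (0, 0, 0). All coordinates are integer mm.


translate([497, 274, 0]) cube([91, 91, 1426]);
translate([2626, 274, 0]) cube([91, 91, 1426]);
translate([588, 274, 231]) cube([2038, 91, 61]);
translate([588, 274, 1217]) cube([2038, 91, 61]);
translate([674, 365, 96]) cube([64, 25, 1344]);
translate([824, 365, 96]) cube([64, 25, 1344]);
translate([974, 365, 96]) cube([64, 25, 1344]);
translate([1124, 365, 96]) cube([64, 25, 1344]);
translate([1274, 365, 96]) cube([64, 25, 1344]);
translate([1424, 365, 96]) cube([64, 25, 1344]);
translate([1574, 365, 96]) cube([64, 25, 1344]);
translate([1724, 365, 96]) cube([64, 25, 1344]);
translate([1874, 365, 96]) cube([64, 25, 1344]);
translate([2024, 365, 96]) cube([64, 25, 1344]);
translate([2174, 365, 96]) cube([64, 25, 1344]);
translate([2324, 365, 96]) cube([64, 25, 1344]);
translate([2474, 365, 96]) cube([64, 25, 1344]);


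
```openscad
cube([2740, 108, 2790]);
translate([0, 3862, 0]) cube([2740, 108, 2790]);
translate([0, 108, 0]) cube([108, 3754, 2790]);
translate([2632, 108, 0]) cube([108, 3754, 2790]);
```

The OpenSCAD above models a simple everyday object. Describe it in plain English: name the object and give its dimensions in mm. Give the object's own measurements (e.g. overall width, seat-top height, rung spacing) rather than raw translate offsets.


The wall frame of a small rectangular building: four walls, each 2790 mm tall and 108 mm thick, enclosing a footprint 2740 mm (x) by 3970 mm (y) outside-to-outside, with no floor or roof. The front and back walls (the −y and +y sides) span the full width; the two side walls fit between them.


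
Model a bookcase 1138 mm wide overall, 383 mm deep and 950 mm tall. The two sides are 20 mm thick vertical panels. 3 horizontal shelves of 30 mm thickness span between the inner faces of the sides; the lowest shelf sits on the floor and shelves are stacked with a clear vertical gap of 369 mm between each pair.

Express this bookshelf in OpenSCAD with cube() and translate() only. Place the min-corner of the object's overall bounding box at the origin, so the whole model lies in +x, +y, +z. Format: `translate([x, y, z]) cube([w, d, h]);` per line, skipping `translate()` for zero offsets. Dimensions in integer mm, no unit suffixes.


cube([20, 383, 950]);
translate([1118, 0, 0]) cube([20, 383, 950]);
translate([20, 0, 0]) cube([1098, 383, 30]);
translate([20, 0, 399]) cube([1098, 383, 30]);
translate([20, 0, 798]) cube([1098, 383, 30]);


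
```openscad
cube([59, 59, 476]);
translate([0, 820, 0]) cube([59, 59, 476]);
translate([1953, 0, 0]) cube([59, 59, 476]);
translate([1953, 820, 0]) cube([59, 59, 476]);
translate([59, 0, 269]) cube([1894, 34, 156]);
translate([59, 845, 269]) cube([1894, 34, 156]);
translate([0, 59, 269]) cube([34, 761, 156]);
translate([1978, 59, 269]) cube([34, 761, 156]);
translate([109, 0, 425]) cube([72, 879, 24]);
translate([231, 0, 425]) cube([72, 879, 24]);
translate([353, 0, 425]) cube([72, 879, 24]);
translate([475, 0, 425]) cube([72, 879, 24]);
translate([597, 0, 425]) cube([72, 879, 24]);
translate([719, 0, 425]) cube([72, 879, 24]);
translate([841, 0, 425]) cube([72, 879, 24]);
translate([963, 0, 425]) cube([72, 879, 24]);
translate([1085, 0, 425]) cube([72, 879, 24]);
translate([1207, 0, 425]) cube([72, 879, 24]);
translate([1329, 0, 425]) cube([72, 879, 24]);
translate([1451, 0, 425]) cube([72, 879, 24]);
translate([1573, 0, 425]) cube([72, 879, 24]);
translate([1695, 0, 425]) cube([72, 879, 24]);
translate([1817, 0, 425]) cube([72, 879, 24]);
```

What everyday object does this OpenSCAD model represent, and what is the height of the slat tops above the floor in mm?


A bed frame. The slat-top height is 449 mm.

Four posts, four rails, and a row of slats — a bed frame. Slats sit on the rails at z = 269 + 156 = 425; with slat thickness 24, the top is 449 mm.


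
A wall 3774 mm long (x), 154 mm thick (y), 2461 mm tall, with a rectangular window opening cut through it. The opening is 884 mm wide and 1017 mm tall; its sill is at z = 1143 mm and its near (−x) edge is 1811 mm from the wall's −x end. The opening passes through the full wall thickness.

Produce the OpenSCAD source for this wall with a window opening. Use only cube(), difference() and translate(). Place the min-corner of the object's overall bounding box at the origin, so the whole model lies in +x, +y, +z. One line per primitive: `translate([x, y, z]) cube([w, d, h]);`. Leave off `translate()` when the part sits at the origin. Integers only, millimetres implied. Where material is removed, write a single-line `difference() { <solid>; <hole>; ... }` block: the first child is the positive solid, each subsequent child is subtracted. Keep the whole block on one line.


difference() { cube([3774, 154, 2461]); translate([1811, 0, 1143]) cube([884, 154, 1017]); }


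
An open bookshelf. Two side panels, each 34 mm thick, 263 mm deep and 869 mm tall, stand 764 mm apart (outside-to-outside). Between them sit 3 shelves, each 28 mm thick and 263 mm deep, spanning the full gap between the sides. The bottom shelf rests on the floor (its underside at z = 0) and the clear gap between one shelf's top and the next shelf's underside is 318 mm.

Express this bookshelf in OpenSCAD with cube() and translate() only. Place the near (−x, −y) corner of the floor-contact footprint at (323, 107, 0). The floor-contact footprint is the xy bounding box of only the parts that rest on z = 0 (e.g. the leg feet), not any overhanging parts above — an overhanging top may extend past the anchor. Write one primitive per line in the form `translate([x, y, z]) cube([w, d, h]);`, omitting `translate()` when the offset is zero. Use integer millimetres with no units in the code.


translate([323, 107, 0]) cube([34, 263, 869]);
translate([1053, 107, 0]) cube([34, 263, 869]);
translate([357, 107, 0]) cube([696, 263, 28]);
translate([357, 107, 346]) cube([696, 263, 28]);
translate([357, 107, 692]) cube([696, 263, 28]);


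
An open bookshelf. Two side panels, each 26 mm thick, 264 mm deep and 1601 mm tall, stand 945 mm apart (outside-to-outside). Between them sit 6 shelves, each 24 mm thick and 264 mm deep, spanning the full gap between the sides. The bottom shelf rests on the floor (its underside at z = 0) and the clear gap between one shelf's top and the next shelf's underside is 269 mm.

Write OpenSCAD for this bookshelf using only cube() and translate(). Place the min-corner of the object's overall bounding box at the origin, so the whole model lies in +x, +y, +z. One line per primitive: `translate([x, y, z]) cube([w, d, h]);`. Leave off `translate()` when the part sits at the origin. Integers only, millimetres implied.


cube([26, 264, 1601]);
translate([919, 0, 0]) cube([26, 264, 1601]);
translate([26, 0, 0]) cube([893, 264, 24]);
translate([26, 0, 293]) cube([893, 264, 24]);
translate([26, 0, 586]) cube([893, 264, 24]);
translate([26, 0, 879]) cube([893, 264, 24]);
translate([26, 0, 1172]) cube([893, 264, 24]);
translate([26, 0, 1465]) cube([893, 264, 24]);


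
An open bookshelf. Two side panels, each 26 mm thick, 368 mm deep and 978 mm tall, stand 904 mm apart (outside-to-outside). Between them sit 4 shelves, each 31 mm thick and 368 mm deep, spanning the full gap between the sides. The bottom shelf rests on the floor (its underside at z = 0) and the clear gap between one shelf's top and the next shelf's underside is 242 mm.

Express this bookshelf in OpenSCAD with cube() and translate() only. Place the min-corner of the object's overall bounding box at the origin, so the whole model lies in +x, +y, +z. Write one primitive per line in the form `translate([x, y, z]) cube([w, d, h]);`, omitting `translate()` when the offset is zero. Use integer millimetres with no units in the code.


cube([26, 368, 978]);
translate([878, 0, 0]) cube([26, 368, 978]);
translate([26, 0, 0]) cube([852, 368, 31]);
translate([26, 0, 273]) cube([852, 368, 31]);
translate([26, 0, 546]) cube([852, 368, 31]);
translate([26, 0, 819]) cube([852, 368, 31]);


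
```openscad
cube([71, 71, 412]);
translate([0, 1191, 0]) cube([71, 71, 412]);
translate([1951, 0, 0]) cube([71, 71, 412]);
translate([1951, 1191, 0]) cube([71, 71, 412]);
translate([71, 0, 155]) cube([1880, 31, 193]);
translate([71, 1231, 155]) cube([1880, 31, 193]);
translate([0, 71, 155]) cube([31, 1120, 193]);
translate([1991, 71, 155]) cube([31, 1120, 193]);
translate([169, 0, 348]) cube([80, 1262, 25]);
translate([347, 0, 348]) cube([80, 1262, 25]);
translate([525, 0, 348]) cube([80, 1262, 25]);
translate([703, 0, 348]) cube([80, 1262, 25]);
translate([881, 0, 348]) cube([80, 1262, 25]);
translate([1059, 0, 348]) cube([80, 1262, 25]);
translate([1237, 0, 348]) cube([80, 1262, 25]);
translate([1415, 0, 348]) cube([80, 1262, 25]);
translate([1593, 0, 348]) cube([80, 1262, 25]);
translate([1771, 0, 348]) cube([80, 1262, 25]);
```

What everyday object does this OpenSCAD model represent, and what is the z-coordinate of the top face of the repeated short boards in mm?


A bed frame. The slat-top height is 373 mm.

Four posts, four rails, and a row of slats — a bed frame. Slats sit on the rails at z = 155 + 193 = 348; with slat thickness 25, the top is 373 mm.


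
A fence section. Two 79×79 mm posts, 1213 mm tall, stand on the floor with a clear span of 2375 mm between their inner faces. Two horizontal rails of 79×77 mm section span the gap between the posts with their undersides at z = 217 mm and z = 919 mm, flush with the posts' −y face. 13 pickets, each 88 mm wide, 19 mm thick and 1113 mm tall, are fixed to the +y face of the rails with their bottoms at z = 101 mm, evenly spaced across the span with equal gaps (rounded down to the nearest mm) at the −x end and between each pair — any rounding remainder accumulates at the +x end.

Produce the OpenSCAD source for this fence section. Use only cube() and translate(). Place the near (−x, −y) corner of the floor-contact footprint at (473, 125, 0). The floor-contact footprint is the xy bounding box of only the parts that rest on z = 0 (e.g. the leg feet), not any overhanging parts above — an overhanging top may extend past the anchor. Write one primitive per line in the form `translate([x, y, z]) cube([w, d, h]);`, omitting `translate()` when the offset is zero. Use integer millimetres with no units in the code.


translate([473, 125, 0]) cube([79, 79, 1213]);
translate([2927, 125, 0]) cube([79, 79, 1213]);
translate([552, 125, 217]) cube([2375, 79, 77]);
translate([552, 125, 919]) cube([2375, 79, 77]);
translate([639, 204, 101]) cube([88, 19, 1113]);
translate([814, 204, 101]) cube([88, 19, 1113]);
translate([989, 204, 101]) cube([88, 19, 1113]);
translate([1164, 204, 101]) cube([88, 19, 1113]);
translate([1339, 204, 101]) cube([88, 19, 1113]);
translate([1514, 204, 101]) cube([88, 19, 1113]);
translate([1689, 204, 101]) cube([88, 19, 1113]);
translate([1864, 204, 101]) cube([88, 19, 1113]);
translate([2039, 204, 101]) cube([88, 19, 1113]);
translate([2214, 204, 101]) cube([88, 19, 1113]);
translate([2389, 204, 101]) cube([88, 19, 1113]);
translate([2564, 204, 101]) cube([88, 19, 1113]);
translate([2739, 204, 101]) cube([88, 19, 1113]);
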